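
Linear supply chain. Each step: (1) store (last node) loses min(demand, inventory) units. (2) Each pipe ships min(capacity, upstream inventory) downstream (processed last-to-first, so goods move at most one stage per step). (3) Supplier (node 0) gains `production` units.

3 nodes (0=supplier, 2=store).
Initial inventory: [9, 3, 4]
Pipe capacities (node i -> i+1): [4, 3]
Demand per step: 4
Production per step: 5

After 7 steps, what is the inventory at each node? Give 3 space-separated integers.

Step 1: demand=4,sold=4 ship[1->2]=3 ship[0->1]=4 prod=5 -> inv=[10 4 3]
Step 2: demand=4,sold=3 ship[1->2]=3 ship[0->1]=4 prod=5 -> inv=[11 5 3]
Step 3: demand=4,sold=3 ship[1->2]=3 ship[0->1]=4 prod=5 -> inv=[12 6 3]
Step 4: demand=4,sold=3 ship[1->2]=3 ship[0->1]=4 prod=5 -> inv=[13 7 3]
Step 5: demand=4,sold=3 ship[1->2]=3 ship[0->1]=4 prod=5 -> inv=[14 8 3]
Step 6: demand=4,sold=3 ship[1->2]=3 ship[0->1]=4 prod=5 -> inv=[15 9 3]
Step 7: demand=4,sold=3 ship[1->2]=3 ship[0->1]=4 prod=5 -> inv=[16 10 3]

16 10 3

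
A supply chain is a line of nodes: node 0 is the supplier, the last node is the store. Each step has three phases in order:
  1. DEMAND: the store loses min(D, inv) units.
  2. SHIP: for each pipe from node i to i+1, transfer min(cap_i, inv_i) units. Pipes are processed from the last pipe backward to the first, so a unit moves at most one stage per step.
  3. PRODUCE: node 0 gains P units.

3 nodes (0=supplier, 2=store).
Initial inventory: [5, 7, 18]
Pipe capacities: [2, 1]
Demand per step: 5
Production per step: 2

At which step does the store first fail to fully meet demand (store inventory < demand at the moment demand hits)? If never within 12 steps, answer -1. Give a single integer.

Step 1: demand=5,sold=5 ship[1->2]=1 ship[0->1]=2 prod=2 -> [5 8 14]
Step 2: demand=5,sold=5 ship[1->2]=1 ship[0->1]=2 prod=2 -> [5 9 10]
Step 3: demand=5,sold=5 ship[1->2]=1 ship[0->1]=2 prod=2 -> [5 10 6]
Step 4: demand=5,sold=5 ship[1->2]=1 ship[0->1]=2 prod=2 -> [5 11 2]
Step 5: demand=5,sold=2 ship[1->2]=1 ship[0->1]=2 prod=2 -> [5 12 1]
Step 6: demand=5,sold=1 ship[1->2]=1 ship[0->1]=2 prod=2 -> [5 13 1]
Step 7: demand=5,sold=1 ship[1->2]=1 ship[0->1]=2 prod=2 -> [5 14 1]
Step 8: demand=5,sold=1 ship[1->2]=1 ship[0->1]=2 prod=2 -> [5 15 1]
Step 9: demand=5,sold=1 ship[1->2]=1 ship[0->1]=2 prod=2 -> [5 16 1]
Step 10: demand=5,sold=1 ship[1->2]=1 ship[0->1]=2 prod=2 -> [5 17 1]
Step 11: demand=5,sold=1 ship[1->2]=1 ship[0->1]=2 prod=2 -> [5 18 1]
Step 12: demand=5,sold=1 ship[1->2]=1 ship[0->1]=2 prod=2 -> [5 19 1]
First stockout at step 5

5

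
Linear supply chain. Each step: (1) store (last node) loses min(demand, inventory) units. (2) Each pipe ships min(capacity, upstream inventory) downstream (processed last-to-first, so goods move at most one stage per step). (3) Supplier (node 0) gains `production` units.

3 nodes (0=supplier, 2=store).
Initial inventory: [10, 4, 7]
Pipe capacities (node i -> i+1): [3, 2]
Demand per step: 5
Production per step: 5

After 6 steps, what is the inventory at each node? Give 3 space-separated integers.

Step 1: demand=5,sold=5 ship[1->2]=2 ship[0->1]=3 prod=5 -> inv=[12 5 4]
Step 2: demand=5,sold=4 ship[1->2]=2 ship[0->1]=3 prod=5 -> inv=[14 6 2]
Step 3: demand=5,sold=2 ship[1->2]=2 ship[0->1]=3 prod=5 -> inv=[16 7 2]
Step 4: demand=5,sold=2 ship[1->2]=2 ship[0->1]=3 prod=5 -> inv=[18 8 2]
Step 5: demand=5,sold=2 ship[1->2]=2 ship[0->1]=3 prod=5 -> inv=[20 9 2]
Step 6: demand=5,sold=2 ship[1->2]=2 ship[0->1]=3 prod=5 -> inv=[22 10 2]

22 10 2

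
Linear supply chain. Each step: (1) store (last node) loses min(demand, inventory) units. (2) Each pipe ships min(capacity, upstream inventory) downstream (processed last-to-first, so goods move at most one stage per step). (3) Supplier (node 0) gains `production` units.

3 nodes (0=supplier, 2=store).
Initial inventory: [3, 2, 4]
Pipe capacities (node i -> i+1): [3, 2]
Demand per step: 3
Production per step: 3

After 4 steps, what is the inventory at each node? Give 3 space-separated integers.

Step 1: demand=3,sold=3 ship[1->2]=2 ship[0->1]=3 prod=3 -> inv=[3 3 3]
Step 2: demand=3,sold=3 ship[1->2]=2 ship[0->1]=3 prod=3 -> inv=[3 4 2]
Step 3: demand=3,sold=2 ship[1->2]=2 ship[0->1]=3 prod=3 -> inv=[3 5 2]
Step 4: demand=3,sold=2 ship[1->2]=2 ship[0->1]=3 prod=3 -> inv=[3 6 2]

3 6 2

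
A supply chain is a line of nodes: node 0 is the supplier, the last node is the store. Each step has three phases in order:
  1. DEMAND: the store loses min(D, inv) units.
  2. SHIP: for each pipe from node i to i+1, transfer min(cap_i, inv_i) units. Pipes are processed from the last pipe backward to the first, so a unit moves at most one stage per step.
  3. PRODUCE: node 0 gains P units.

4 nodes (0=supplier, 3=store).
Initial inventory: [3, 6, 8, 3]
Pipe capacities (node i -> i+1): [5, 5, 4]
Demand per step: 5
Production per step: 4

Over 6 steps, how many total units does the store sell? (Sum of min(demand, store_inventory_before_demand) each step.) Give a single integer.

Step 1: sold=3 (running total=3) -> [4 4 9 4]
Step 2: sold=4 (running total=7) -> [4 4 9 4]
Step 3: sold=4 (running total=11) -> [4 4 9 4]
Step 4: sold=4 (running total=15) -> [4 4 9 4]
Step 5: sold=4 (running total=19) -> [4 4 9 4]
Step 6: sold=4 (running total=23) -> [4 4 9 4]

Answer: 23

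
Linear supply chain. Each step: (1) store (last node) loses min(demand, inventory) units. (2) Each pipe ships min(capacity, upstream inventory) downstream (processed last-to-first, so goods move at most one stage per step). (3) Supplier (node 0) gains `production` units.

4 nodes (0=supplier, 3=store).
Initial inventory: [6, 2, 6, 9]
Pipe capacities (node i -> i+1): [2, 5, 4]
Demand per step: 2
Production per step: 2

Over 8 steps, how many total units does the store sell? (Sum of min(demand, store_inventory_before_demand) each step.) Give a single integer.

Step 1: sold=2 (running total=2) -> [6 2 4 11]
Step 2: sold=2 (running total=4) -> [6 2 2 13]
Step 3: sold=2 (running total=6) -> [6 2 2 13]
Step 4: sold=2 (running total=8) -> [6 2 2 13]
Step 5: sold=2 (running total=10) -> [6 2 2 13]
Step 6: sold=2 (running total=12) -> [6 2 2 13]
Step 7: sold=2 (running total=14) -> [6 2 2 13]
Step 8: sold=2 (running total=16) -> [6 2 2 13]

Answer: 16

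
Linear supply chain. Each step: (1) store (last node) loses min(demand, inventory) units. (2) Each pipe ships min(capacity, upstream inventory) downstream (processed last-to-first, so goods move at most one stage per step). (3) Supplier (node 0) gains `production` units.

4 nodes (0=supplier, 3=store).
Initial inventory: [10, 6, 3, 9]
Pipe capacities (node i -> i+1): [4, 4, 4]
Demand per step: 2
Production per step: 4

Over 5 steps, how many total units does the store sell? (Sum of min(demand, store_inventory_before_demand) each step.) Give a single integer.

Answer: 10

Derivation:
Step 1: sold=2 (running total=2) -> [10 6 4 10]
Step 2: sold=2 (running total=4) -> [10 6 4 12]
Step 3: sold=2 (running total=6) -> [10 6 4 14]
Step 4: sold=2 (running total=8) -> [10 6 4 16]
Step 5: sold=2 (running total=10) -> [10 6 4 18]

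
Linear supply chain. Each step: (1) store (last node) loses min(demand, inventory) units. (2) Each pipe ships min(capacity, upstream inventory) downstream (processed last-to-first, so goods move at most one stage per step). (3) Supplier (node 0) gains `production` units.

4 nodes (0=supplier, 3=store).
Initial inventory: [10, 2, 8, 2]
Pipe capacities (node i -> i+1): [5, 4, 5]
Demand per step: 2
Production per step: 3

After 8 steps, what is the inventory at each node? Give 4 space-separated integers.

Step 1: demand=2,sold=2 ship[2->3]=5 ship[1->2]=2 ship[0->1]=5 prod=3 -> inv=[8 5 5 5]
Step 2: demand=2,sold=2 ship[2->3]=5 ship[1->2]=4 ship[0->1]=5 prod=3 -> inv=[6 6 4 8]
Step 3: demand=2,sold=2 ship[2->3]=4 ship[1->2]=4 ship[0->1]=5 prod=3 -> inv=[4 7 4 10]
Step 4: demand=2,sold=2 ship[2->3]=4 ship[1->2]=4 ship[0->1]=4 prod=3 -> inv=[3 7 4 12]
Step 5: demand=2,sold=2 ship[2->3]=4 ship[1->2]=4 ship[0->1]=3 prod=3 -> inv=[3 6 4 14]
Step 6: demand=2,sold=2 ship[2->3]=4 ship[1->2]=4 ship[0->1]=3 prod=3 -> inv=[3 5 4 16]
Step 7: demand=2,sold=2 ship[2->3]=4 ship[1->2]=4 ship[0->1]=3 prod=3 -> inv=[3 4 4 18]
Step 8: demand=2,sold=2 ship[2->3]=4 ship[1->2]=4 ship[0->1]=3 prod=3 -> inv=[3 3 4 20]

3 3 4 20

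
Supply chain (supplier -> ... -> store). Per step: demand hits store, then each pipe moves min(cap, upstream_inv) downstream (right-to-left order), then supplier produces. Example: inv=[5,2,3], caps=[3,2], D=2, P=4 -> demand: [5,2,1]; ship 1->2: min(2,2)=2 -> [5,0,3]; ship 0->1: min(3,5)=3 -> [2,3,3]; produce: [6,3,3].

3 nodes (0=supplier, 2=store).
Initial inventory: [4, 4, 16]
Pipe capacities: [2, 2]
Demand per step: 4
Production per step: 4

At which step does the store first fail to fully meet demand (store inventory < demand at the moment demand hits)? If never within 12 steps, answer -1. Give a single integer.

Step 1: demand=4,sold=4 ship[1->2]=2 ship[0->1]=2 prod=4 -> [6 4 14]
Step 2: demand=4,sold=4 ship[1->2]=2 ship[0->1]=2 prod=4 -> [8 4 12]
Step 3: demand=4,sold=4 ship[1->2]=2 ship[0->1]=2 prod=4 -> [10 4 10]
Step 4: demand=4,sold=4 ship[1->2]=2 ship[0->1]=2 prod=4 -> [12 4 8]
Step 5: demand=4,sold=4 ship[1->2]=2 ship[0->1]=2 prod=4 -> [14 4 6]
Step 6: demand=4,sold=4 ship[1->2]=2 ship[0->1]=2 prod=4 -> [16 4 4]
Step 7: demand=4,sold=4 ship[1->2]=2 ship[0->1]=2 prod=4 -> [18 4 2]
Step 8: demand=4,sold=2 ship[1->2]=2 ship[0->1]=2 prod=4 -> [20 4 2]
Step 9: demand=4,sold=2 ship[1->2]=2 ship[0->1]=2 prod=4 -> [22 4 2]
Step 10: demand=4,sold=2 ship[1->2]=2 ship[0->1]=2 prod=4 -> [24 4 2]
Step 11: demand=4,sold=2 ship[1->2]=2 ship[0->1]=2 prod=4 -> [26 4 2]
Step 12: demand=4,sold=2 ship[1->2]=2 ship[0->1]=2 prod=4 -> [28 4 2]
First stockout at step 8

8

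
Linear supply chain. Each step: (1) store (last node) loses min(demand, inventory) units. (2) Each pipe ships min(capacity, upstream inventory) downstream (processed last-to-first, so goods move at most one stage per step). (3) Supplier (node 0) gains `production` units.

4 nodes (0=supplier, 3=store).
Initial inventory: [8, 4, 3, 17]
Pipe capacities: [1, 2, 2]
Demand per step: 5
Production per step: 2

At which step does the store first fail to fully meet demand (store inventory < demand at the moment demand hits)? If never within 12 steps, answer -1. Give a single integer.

Step 1: demand=5,sold=5 ship[2->3]=2 ship[1->2]=2 ship[0->1]=1 prod=2 -> [9 3 3 14]
Step 2: demand=5,sold=5 ship[2->3]=2 ship[1->2]=2 ship[0->1]=1 prod=2 -> [10 2 3 11]
Step 3: demand=5,sold=5 ship[2->3]=2 ship[1->2]=2 ship[0->1]=1 prod=2 -> [11 1 3 8]
Step 4: demand=5,sold=5 ship[2->3]=2 ship[1->2]=1 ship[0->1]=1 prod=2 -> [12 1 2 5]
Step 5: demand=5,sold=5 ship[2->3]=2 ship[1->2]=1 ship[0->1]=1 prod=2 -> [13 1 1 2]
Step 6: demand=5,sold=2 ship[2->3]=1 ship[1->2]=1 ship[0->1]=1 prod=2 -> [14 1 1 1]
Step 7: demand=5,sold=1 ship[2->3]=1 ship[1->2]=1 ship[0->1]=1 prod=2 -> [15 1 1 1]
Step 8: demand=5,sold=1 ship[2->3]=1 ship[1->2]=1 ship[0->1]=1 prod=2 -> [16 1 1 1]
Step 9: demand=5,sold=1 ship[2->3]=1 ship[1->2]=1 ship[0->1]=1 prod=2 -> [17 1 1 1]
Step 10: demand=5,sold=1 ship[2->3]=1 ship[1->2]=1 ship[0->1]=1 prod=2 -> [18 1 1 1]
Step 11: demand=5,sold=1 ship[2->3]=1 ship[1->2]=1 ship[0->1]=1 prod=2 -> [19 1 1 1]
Step 12: demand=5,sold=1 ship[2->3]=1 ship[1->2]=1 ship[0->1]=1 prod=2 -> [20 1 1 1]
First stockout at step 6

6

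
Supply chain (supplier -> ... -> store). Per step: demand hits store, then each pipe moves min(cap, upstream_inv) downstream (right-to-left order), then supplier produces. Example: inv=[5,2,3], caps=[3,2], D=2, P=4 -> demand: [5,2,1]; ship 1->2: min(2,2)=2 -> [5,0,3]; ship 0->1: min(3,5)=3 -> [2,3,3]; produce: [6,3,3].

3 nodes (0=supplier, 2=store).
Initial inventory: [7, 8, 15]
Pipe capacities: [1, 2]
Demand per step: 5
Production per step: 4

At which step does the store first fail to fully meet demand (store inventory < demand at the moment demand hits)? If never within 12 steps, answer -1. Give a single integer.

Step 1: demand=5,sold=5 ship[1->2]=2 ship[0->1]=1 prod=4 -> [10 7 12]
Step 2: demand=5,sold=5 ship[1->2]=2 ship[0->1]=1 prod=4 -> [13 6 9]
Step 3: demand=5,sold=5 ship[1->2]=2 ship[0->1]=1 prod=4 -> [16 5 6]
Step 4: demand=5,sold=5 ship[1->2]=2 ship[0->1]=1 prod=4 -> [19 4 3]
Step 5: demand=5,sold=3 ship[1->2]=2 ship[0->1]=1 prod=4 -> [22 3 2]
Step 6: demand=5,sold=2 ship[1->2]=2 ship[0->1]=1 prod=4 -> [25 2 2]
Step 7: demand=5,sold=2 ship[1->2]=2 ship[0->1]=1 prod=4 -> [28 1 2]
Step 8: demand=5,sold=2 ship[1->2]=1 ship[0->1]=1 prod=4 -> [31 1 1]
Step 9: demand=5,sold=1 ship[1->2]=1 ship[0->1]=1 prod=4 -> [34 1 1]
Step 10: demand=5,sold=1 ship[1->2]=1 ship[0->1]=1 prod=4 -> [37 1 1]
Step 11: demand=5,sold=1 ship[1->2]=1 ship[0->1]=1 prod=4 -> [40 1 1]
Step 12: demand=5,sold=1 ship[1->2]=1 ship[0->1]=1 prod=4 -> [43 1 1]
First stockout at step 5

5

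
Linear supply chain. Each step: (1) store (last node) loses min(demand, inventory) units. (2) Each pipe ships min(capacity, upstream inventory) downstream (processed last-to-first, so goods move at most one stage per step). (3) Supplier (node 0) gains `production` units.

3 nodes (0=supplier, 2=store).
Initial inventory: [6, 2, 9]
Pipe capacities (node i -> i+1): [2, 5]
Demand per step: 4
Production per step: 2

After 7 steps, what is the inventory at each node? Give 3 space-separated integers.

Step 1: demand=4,sold=4 ship[1->2]=2 ship[0->1]=2 prod=2 -> inv=[6 2 7]
Step 2: demand=4,sold=4 ship[1->2]=2 ship[0->1]=2 prod=2 -> inv=[6 2 5]
Step 3: demand=4,sold=4 ship[1->2]=2 ship[0->1]=2 prod=2 -> inv=[6 2 3]
Step 4: demand=4,sold=3 ship[1->2]=2 ship[0->1]=2 prod=2 -> inv=[6 2 2]
Step 5: demand=4,sold=2 ship[1->2]=2 ship[0->1]=2 prod=2 -> inv=[6 2 2]
Step 6: demand=4,sold=2 ship[1->2]=2 ship[0->1]=2 prod=2 -> inv=[6 2 2]
Step 7: demand=4,sold=2 ship[1->2]=2 ship[0->1]=2 prod=2 -> inv=[6 2 2]

6 2 2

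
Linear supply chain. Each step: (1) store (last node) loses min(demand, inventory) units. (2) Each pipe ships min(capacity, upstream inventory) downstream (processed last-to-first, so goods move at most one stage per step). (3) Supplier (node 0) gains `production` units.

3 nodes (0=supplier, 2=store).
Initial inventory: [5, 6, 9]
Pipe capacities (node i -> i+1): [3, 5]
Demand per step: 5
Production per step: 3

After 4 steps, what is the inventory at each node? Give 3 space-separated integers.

Step 1: demand=5,sold=5 ship[1->2]=5 ship[0->1]=3 prod=3 -> inv=[5 4 9]
Step 2: demand=5,sold=5 ship[1->2]=4 ship[0->1]=3 prod=3 -> inv=[5 3 8]
Step 3: demand=5,sold=5 ship[1->2]=3 ship[0->1]=3 prod=3 -> inv=[5 3 6]
Step 4: demand=5,sold=5 ship[1->2]=3 ship[0->1]=3 prod=3 -> inv=[5 3 4]

5 3 4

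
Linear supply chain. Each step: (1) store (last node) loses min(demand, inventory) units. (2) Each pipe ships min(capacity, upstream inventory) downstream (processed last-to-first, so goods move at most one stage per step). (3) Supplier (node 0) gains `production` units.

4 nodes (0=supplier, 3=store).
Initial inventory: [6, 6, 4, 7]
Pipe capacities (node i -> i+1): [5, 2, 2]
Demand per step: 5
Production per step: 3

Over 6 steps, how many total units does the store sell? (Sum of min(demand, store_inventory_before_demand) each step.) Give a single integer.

Step 1: sold=5 (running total=5) -> [4 9 4 4]
Step 2: sold=4 (running total=9) -> [3 11 4 2]
Step 3: sold=2 (running total=11) -> [3 12 4 2]
Step 4: sold=2 (running total=13) -> [3 13 4 2]
Step 5: sold=2 (running total=15) -> [3 14 4 2]
Step 6: sold=2 (running total=17) -> [3 15 4 2]

Answer: 17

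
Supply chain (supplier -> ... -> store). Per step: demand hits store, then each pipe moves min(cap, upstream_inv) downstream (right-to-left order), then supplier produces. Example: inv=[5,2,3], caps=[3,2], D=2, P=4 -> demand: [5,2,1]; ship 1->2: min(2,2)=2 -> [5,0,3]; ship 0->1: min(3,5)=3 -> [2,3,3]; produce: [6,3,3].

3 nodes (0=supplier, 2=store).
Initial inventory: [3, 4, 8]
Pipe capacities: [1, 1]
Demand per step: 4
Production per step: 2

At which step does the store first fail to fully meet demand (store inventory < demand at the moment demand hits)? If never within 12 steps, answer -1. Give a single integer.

Step 1: demand=4,sold=4 ship[1->2]=1 ship[0->1]=1 prod=2 -> [4 4 5]
Step 2: demand=4,sold=4 ship[1->2]=1 ship[0->1]=1 prod=2 -> [5 4 2]
Step 3: demand=4,sold=2 ship[1->2]=1 ship[0->1]=1 prod=2 -> [6 4 1]
Step 4: demand=4,sold=1 ship[1->2]=1 ship[0->1]=1 prod=2 -> [7 4 1]
Step 5: demand=4,sold=1 ship[1->2]=1 ship[0->1]=1 prod=2 -> [8 4 1]
Step 6: demand=4,sold=1 ship[1->2]=1 ship[0->1]=1 prod=2 -> [9 4 1]
Step 7: demand=4,sold=1 ship[1->2]=1 ship[0->1]=1 prod=2 -> [10 4 1]
Step 8: demand=4,sold=1 ship[1->2]=1 ship[0->1]=1 prod=2 -> [11 4 1]
Step 9: demand=4,sold=1 ship[1->2]=1 ship[0->1]=1 prod=2 -> [12 4 1]
Step 10: demand=4,sold=1 ship[1->2]=1 ship[0->1]=1 prod=2 -> [13 4 1]
Step 11: demand=4,sold=1 ship[1->2]=1 ship[0->1]=1 prod=2 -> [14 4 1]
Step 12: demand=4,sold=1 ship[1->2]=1 ship[0->1]=1 prod=2 -> [15 4 1]
First stockout at step 3

3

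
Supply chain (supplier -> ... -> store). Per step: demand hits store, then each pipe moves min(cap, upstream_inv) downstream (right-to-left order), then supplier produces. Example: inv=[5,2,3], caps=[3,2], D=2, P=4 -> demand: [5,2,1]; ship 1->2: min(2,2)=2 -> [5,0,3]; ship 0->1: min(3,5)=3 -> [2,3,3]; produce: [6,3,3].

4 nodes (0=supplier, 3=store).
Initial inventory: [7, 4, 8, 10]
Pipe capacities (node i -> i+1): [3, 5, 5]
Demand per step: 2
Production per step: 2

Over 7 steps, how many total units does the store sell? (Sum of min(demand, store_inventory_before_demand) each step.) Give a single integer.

Step 1: sold=2 (running total=2) -> [6 3 7 13]
Step 2: sold=2 (running total=4) -> [5 3 5 16]
Step 3: sold=2 (running total=6) -> [4 3 3 19]
Step 4: sold=2 (running total=8) -> [3 3 3 20]
Step 5: sold=2 (running total=10) -> [2 3 3 21]
Step 6: sold=2 (running total=12) -> [2 2 3 22]
Step 7: sold=2 (running total=14) -> [2 2 2 23]

Answer: 14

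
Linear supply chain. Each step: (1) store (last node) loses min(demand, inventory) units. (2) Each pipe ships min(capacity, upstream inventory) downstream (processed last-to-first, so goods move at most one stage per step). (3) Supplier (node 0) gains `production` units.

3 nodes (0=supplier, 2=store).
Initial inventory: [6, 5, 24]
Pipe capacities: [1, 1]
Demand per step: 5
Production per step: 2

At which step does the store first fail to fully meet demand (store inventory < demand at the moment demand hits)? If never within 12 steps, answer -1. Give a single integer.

Step 1: demand=5,sold=5 ship[1->2]=1 ship[0->1]=1 prod=2 -> [7 5 20]
Step 2: demand=5,sold=5 ship[1->2]=1 ship[0->1]=1 prod=2 -> [8 5 16]
Step 3: demand=5,sold=5 ship[1->2]=1 ship[0->1]=1 prod=2 -> [9 5 12]
Step 4: demand=5,sold=5 ship[1->2]=1 ship[0->1]=1 prod=2 -> [10 5 8]
Step 5: demand=5,sold=5 ship[1->2]=1 ship[0->1]=1 prod=2 -> [11 5 4]
Step 6: demand=5,sold=4 ship[1->2]=1 ship[0->1]=1 prod=2 -> [12 5 1]
Step 7: demand=5,sold=1 ship[1->2]=1 ship[0->1]=1 prod=2 -> [13 5 1]
Step 8: demand=5,sold=1 ship[1->2]=1 ship[0->1]=1 prod=2 -> [14 5 1]
Step 9: demand=5,sold=1 ship[1->2]=1 ship[0->1]=1 prod=2 -> [15 5 1]
Step 10: demand=5,sold=1 ship[1->2]=1 ship[0->1]=1 prod=2 -> [16 5 1]
Step 11: demand=5,sold=1 ship[1->2]=1 ship[0->1]=1 prod=2 -> [17 5 1]
Step 12: demand=5,sold=1 ship[1->2]=1 ship[0->1]=1 prod=2 -> [18 5 1]
First stockout at step 6

6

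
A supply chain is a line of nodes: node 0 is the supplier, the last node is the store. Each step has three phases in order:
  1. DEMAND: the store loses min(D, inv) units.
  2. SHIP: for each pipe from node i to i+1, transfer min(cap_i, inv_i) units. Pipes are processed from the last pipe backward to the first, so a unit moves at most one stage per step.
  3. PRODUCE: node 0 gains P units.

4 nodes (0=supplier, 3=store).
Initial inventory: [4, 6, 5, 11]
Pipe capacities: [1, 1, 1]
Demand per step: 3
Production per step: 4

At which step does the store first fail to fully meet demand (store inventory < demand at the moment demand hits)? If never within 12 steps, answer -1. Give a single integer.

Step 1: demand=3,sold=3 ship[2->3]=1 ship[1->2]=1 ship[0->1]=1 prod=4 -> [7 6 5 9]
Step 2: demand=3,sold=3 ship[2->3]=1 ship[1->2]=1 ship[0->1]=1 prod=4 -> [10 6 5 7]
Step 3: demand=3,sold=3 ship[2->3]=1 ship[1->2]=1 ship[0->1]=1 prod=4 -> [13 6 5 5]
Step 4: demand=3,sold=3 ship[2->3]=1 ship[1->2]=1 ship[0->1]=1 prod=4 -> [16 6 5 3]
Step 5: demand=3,sold=3 ship[2->3]=1 ship[1->2]=1 ship[0->1]=1 prod=4 -> [19 6 5 1]
Step 6: demand=3,sold=1 ship[2->3]=1 ship[1->2]=1 ship[0->1]=1 prod=4 -> [22 6 5 1]
Step 7: demand=3,sold=1 ship[2->3]=1 ship[1->2]=1 ship[0->1]=1 prod=4 -> [25 6 5 1]
Step 8: demand=3,sold=1 ship[2->3]=1 ship[1->2]=1 ship[0->1]=1 prod=4 -> [28 6 5 1]
Step 9: demand=3,sold=1 ship[2->3]=1 ship[1->2]=1 ship[0->1]=1 prod=4 -> [31 6 5 1]
Step 10: demand=3,sold=1 ship[2->3]=1 ship[1->2]=1 ship[0->1]=1 prod=4 -> [34 6 5 1]
Step 11: demand=3,sold=1 ship[2->3]=1 ship[1->2]=1 ship[0->1]=1 prod=4 -> [37 6 5 1]
Step 12: demand=3,sold=1 ship[2->3]=1 ship[1->2]=1 ship[0->1]=1 prod=4 -> [40 6 5 1]
First stockout at step 6

6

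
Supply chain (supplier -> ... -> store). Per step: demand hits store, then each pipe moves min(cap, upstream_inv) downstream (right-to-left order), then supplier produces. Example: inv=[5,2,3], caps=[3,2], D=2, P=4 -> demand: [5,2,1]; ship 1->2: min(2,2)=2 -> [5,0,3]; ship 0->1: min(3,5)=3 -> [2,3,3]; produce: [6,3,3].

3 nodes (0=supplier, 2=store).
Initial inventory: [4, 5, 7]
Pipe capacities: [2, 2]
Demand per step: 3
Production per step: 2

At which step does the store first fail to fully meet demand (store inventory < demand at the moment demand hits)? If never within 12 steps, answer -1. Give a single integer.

Step 1: demand=3,sold=3 ship[1->2]=2 ship[0->1]=2 prod=2 -> [4 5 6]
Step 2: demand=3,sold=3 ship[1->2]=2 ship[0->1]=2 prod=2 -> [4 5 5]
Step 3: demand=3,sold=3 ship[1->2]=2 ship[0->1]=2 prod=2 -> [4 5 4]
Step 4: demand=3,sold=3 ship[1->2]=2 ship[0->1]=2 prod=2 -> [4 5 3]
Step 5: demand=3,sold=3 ship[1->2]=2 ship[0->1]=2 prod=2 -> [4 5 2]
Step 6: demand=3,sold=2 ship[1->2]=2 ship[0->1]=2 prod=2 -> [4 5 2]
Step 7: demand=3,sold=2 ship[1->2]=2 ship[0->1]=2 prod=2 -> [4 5 2]
Step 8: demand=3,sold=2 ship[1->2]=2 ship[0->1]=2 prod=2 -> [4 5 2]
Step 9: demand=3,sold=2 ship[1->2]=2 ship[0->1]=2 prod=2 -> [4 5 2]
Step 10: demand=3,sold=2 ship[1->2]=2 ship[0->1]=2 prod=2 -> [4 5 2]
Step 11: demand=3,sold=2 ship[1->2]=2 ship[0->1]=2 prod=2 -> [4 5 2]
Step 12: demand=3,sold=2 ship[1->2]=2 ship[0->1]=2 prod=2 -> [4 5 2]
First stockout at step 6

6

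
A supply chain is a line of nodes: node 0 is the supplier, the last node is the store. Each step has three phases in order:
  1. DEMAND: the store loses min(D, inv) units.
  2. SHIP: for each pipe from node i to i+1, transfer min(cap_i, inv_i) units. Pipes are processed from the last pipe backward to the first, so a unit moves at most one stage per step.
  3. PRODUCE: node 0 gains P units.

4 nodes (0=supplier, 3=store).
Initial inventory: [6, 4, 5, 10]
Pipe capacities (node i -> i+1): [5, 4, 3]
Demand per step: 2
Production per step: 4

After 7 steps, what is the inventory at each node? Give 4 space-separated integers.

Step 1: demand=2,sold=2 ship[2->3]=3 ship[1->2]=4 ship[0->1]=5 prod=4 -> inv=[5 5 6 11]
Step 2: demand=2,sold=2 ship[2->3]=3 ship[1->2]=4 ship[0->1]=5 prod=4 -> inv=[4 6 7 12]
Step 3: demand=2,sold=2 ship[2->3]=3 ship[1->2]=4 ship[0->1]=4 prod=4 -> inv=[4 6 8 13]
Step 4: demand=2,sold=2 ship[2->3]=3 ship[1->2]=4 ship[0->1]=4 prod=4 -> inv=[4 6 9 14]
Step 5: demand=2,sold=2 ship[2->3]=3 ship[1->2]=4 ship[0->1]=4 prod=4 -> inv=[4 6 10 15]
Step 6: demand=2,sold=2 ship[2->3]=3 ship[1->2]=4 ship[0->1]=4 prod=4 -> inv=[4 6 11 16]
Step 7: demand=2,sold=2 ship[2->3]=3 ship[1->2]=4 ship[0->1]=4 prod=4 -> inv=[4 6 12 17]

4 6 12 17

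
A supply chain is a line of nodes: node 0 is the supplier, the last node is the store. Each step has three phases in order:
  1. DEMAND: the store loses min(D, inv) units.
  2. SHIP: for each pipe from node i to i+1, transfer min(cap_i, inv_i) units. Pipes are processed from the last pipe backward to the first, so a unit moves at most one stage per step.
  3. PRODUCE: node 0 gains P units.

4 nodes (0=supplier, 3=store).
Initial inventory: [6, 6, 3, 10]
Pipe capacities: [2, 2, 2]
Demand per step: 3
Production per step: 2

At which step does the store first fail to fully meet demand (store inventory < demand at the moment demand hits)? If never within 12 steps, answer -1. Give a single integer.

Step 1: demand=3,sold=3 ship[2->3]=2 ship[1->2]=2 ship[0->1]=2 prod=2 -> [6 6 3 9]
Step 2: demand=3,sold=3 ship[2->3]=2 ship[1->2]=2 ship[0->1]=2 prod=2 -> [6 6 3 8]
Step 3: demand=3,sold=3 ship[2->3]=2 ship[1->2]=2 ship[0->1]=2 prod=2 -> [6 6 3 7]
Step 4: demand=3,sold=3 ship[2->3]=2 ship[1->2]=2 ship[0->1]=2 prod=2 -> [6 6 3 6]
Step 5: demand=3,sold=3 ship[2->3]=2 ship[1->2]=2 ship[0->1]=2 prod=2 -> [6 6 3 5]
Step 6: demand=3,sold=3 ship[2->3]=2 ship[1->2]=2 ship[0->1]=2 prod=2 -> [6 6 3 4]
Step 7: demand=3,sold=3 ship[2->3]=2 ship[1->2]=2 ship[0->1]=2 prod=2 -> [6 6 3 3]
Step 8: demand=3,sold=3 ship[2->3]=2 ship[1->2]=2 ship[0->1]=2 prod=2 -> [6 6 3 2]
Step 9: demand=3,sold=2 ship[2->3]=2 ship[1->2]=2 ship[0->1]=2 prod=2 -> [6 6 3 2]
Step 10: demand=3,sold=2 ship[2->3]=2 ship[1->2]=2 ship[0->1]=2 prod=2 -> [6 6 3 2]
Step 11: demand=3,sold=2 ship[2->3]=2 ship[1->2]=2 ship[0->1]=2 prod=2 -> [6 6 3 2]
Step 12: demand=3,sold=2 ship[2->3]=2 ship[1->2]=2 ship[0->1]=2 prod=2 -> [6 6 3 2]
First stockout at step 9

9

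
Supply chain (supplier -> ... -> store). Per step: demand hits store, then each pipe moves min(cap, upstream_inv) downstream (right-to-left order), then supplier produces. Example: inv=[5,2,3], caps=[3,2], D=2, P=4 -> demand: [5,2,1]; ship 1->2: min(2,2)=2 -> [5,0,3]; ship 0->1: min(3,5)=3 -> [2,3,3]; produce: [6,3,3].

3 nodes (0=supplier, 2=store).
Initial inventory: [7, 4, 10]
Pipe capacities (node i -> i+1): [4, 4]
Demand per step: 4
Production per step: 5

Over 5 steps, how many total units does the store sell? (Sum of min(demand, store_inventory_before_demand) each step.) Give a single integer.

Answer: 20

Derivation:
Step 1: sold=4 (running total=4) -> [8 4 10]
Step 2: sold=4 (running total=8) -> [9 4 10]
Step 3: sold=4 (running total=12) -> [10 4 10]
Step 4: sold=4 (running total=16) -> [11 4 10]
Step 5: sold=4 (running total=20) -> [12 4 10]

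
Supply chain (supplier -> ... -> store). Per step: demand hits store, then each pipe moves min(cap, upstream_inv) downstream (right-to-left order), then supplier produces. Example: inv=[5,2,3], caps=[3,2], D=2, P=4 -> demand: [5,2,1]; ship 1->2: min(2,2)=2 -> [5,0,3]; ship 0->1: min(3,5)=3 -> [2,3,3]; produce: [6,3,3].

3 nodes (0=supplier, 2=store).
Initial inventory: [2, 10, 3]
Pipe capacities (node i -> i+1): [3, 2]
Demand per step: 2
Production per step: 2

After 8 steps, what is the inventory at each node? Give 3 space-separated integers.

Step 1: demand=2,sold=2 ship[1->2]=2 ship[0->1]=2 prod=2 -> inv=[2 10 3]
Step 2: demand=2,sold=2 ship[1->2]=2 ship[0->1]=2 prod=2 -> inv=[2 10 3]
Step 3: demand=2,sold=2 ship[1->2]=2 ship[0->1]=2 prod=2 -> inv=[2 10 3]
Step 4: demand=2,sold=2 ship[1->2]=2 ship[0->1]=2 prod=2 -> inv=[2 10 3]
Step 5: demand=2,sold=2 ship[1->2]=2 ship[0->1]=2 prod=2 -> inv=[2 10 3]
Step 6: demand=2,sold=2 ship[1->2]=2 ship[0->1]=2 prod=2 -> inv=[2 10 3]
Step 7: demand=2,sold=2 ship[1->2]=2 ship[0->1]=2 prod=2 -> inv=[2 10 3]
Step 8: demand=2,sold=2 ship[1->2]=2 ship[0->1]=2 prod=2 -> inv=[2 10 3]

2 10 3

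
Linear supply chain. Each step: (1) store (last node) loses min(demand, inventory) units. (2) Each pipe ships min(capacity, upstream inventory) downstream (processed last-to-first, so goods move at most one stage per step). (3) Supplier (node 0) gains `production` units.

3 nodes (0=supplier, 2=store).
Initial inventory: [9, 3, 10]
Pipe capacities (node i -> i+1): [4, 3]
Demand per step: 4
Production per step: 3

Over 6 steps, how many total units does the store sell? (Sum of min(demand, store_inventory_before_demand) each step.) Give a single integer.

Answer: 24

Derivation:
Step 1: sold=4 (running total=4) -> [8 4 9]
Step 2: sold=4 (running total=8) -> [7 5 8]
Step 3: sold=4 (running total=12) -> [6 6 7]
Step 4: sold=4 (running total=16) -> [5 7 6]
Step 5: sold=4 (running total=20) -> [4 8 5]
Step 6: sold=4 (running total=24) -> [3 9 4]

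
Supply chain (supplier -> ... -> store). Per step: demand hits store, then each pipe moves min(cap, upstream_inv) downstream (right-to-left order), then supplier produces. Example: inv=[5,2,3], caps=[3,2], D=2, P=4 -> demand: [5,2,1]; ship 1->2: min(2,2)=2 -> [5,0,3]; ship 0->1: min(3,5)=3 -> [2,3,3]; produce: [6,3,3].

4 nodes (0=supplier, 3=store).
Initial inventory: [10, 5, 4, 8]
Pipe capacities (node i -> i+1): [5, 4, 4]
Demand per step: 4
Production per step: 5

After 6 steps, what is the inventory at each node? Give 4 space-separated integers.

Step 1: demand=4,sold=4 ship[2->3]=4 ship[1->2]=4 ship[0->1]=5 prod=5 -> inv=[10 6 4 8]
Step 2: demand=4,sold=4 ship[2->3]=4 ship[1->2]=4 ship[0->1]=5 prod=5 -> inv=[10 7 4 8]
Step 3: demand=4,sold=4 ship[2->3]=4 ship[1->2]=4 ship[0->1]=5 prod=5 -> inv=[10 8 4 8]
Step 4: demand=4,sold=4 ship[2->3]=4 ship[1->2]=4 ship[0->1]=5 prod=5 -> inv=[10 9 4 8]
Step 5: demand=4,sold=4 ship[2->3]=4 ship[1->2]=4 ship[0->1]=5 prod=5 -> inv=[10 10 4 8]
Step 6: demand=4,sold=4 ship[2->3]=4 ship[1->2]=4 ship[0->1]=5 prod=5 -> inv=[10 11 4 8]

10 11 4 8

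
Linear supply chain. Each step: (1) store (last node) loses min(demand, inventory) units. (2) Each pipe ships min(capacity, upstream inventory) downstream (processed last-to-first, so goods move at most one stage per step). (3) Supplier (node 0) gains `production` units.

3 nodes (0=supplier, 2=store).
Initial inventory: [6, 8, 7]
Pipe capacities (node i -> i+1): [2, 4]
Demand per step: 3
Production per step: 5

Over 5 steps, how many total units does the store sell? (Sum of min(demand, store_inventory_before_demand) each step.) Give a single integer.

Answer: 15

Derivation:
Step 1: sold=3 (running total=3) -> [9 6 8]
Step 2: sold=3 (running total=6) -> [12 4 9]
Step 3: sold=3 (running total=9) -> [15 2 10]
Step 4: sold=3 (running total=12) -> [18 2 9]
Step 5: sold=3 (running total=15) -> [21 2 8]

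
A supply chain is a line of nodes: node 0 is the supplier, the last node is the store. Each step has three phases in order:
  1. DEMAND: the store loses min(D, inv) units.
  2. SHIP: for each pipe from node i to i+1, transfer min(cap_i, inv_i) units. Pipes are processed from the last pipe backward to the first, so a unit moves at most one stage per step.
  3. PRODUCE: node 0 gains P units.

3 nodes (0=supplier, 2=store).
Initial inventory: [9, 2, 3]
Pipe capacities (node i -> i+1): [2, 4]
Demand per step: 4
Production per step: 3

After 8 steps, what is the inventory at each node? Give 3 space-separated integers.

Step 1: demand=4,sold=3 ship[1->2]=2 ship[0->1]=2 prod=3 -> inv=[10 2 2]
Step 2: demand=4,sold=2 ship[1->2]=2 ship[0->1]=2 prod=3 -> inv=[11 2 2]
Step 3: demand=4,sold=2 ship[1->2]=2 ship[0->1]=2 prod=3 -> inv=[12 2 2]
Step 4: demand=4,sold=2 ship[1->2]=2 ship[0->1]=2 prod=3 -> inv=[13 2 2]
Step 5: demand=4,sold=2 ship[1->2]=2 ship[0->1]=2 prod=3 -> inv=[14 2 2]
Step 6: demand=4,sold=2 ship[1->2]=2 ship[0->1]=2 prod=3 -> inv=[15 2 2]
Step 7: demand=4,sold=2 ship[1->2]=2 ship[0->1]=2 prod=3 -> inv=[16 2 2]
Step 8: demand=4,sold=2 ship[1->2]=2 ship[0->1]=2 prod=3 -> inv=[17 2 2]

17 2 2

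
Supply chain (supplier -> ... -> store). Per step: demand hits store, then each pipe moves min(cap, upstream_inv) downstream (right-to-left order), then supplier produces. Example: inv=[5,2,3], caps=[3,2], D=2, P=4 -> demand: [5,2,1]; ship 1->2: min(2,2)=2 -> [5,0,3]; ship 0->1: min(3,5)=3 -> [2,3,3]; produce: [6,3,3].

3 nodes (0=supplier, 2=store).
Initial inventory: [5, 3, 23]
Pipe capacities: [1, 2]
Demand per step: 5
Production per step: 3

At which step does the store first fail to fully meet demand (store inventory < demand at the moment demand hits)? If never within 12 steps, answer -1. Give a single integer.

Step 1: demand=5,sold=5 ship[1->2]=2 ship[0->1]=1 prod=3 -> [7 2 20]
Step 2: demand=5,sold=5 ship[1->2]=2 ship[0->1]=1 prod=3 -> [9 1 17]
Step 3: demand=5,sold=5 ship[1->2]=1 ship[0->1]=1 prod=3 -> [11 1 13]
Step 4: demand=5,sold=5 ship[1->2]=1 ship[0->1]=1 prod=3 -> [13 1 9]
Step 5: demand=5,sold=5 ship[1->2]=1 ship[0->1]=1 prod=3 -> [15 1 5]
Step 6: demand=5,sold=5 ship[1->2]=1 ship[0->1]=1 prod=3 -> [17 1 1]
Step 7: demand=5,sold=1 ship[1->2]=1 ship[0->1]=1 prod=3 -> [19 1 1]
Step 8: demand=5,sold=1 ship[1->2]=1 ship[0->1]=1 prod=3 -> [21 1 1]
Step 9: demand=5,sold=1 ship[1->2]=1 ship[0->1]=1 prod=3 -> [23 1 1]
Step 10: demand=5,sold=1 ship[1->2]=1 ship[0->1]=1 prod=3 -> [25 1 1]
Step 11: demand=5,sold=1 ship[1->2]=1 ship[0->1]=1 prod=3 -> [27 1 1]
Step 12: demand=5,sold=1 ship[1->2]=1 ship[0->1]=1 prod=3 -> [29 1 1]
First stockout at step 7

7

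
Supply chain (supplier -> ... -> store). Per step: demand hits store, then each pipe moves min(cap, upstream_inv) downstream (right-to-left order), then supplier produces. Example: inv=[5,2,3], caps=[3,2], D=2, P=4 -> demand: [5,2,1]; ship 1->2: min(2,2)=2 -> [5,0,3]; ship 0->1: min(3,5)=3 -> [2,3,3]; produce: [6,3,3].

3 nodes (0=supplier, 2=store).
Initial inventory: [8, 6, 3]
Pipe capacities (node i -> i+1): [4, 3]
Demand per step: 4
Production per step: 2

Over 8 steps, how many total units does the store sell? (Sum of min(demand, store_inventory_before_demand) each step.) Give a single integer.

Answer: 24

Derivation:
Step 1: sold=3 (running total=3) -> [6 7 3]
Step 2: sold=3 (running total=6) -> [4 8 3]
Step 3: sold=3 (running total=9) -> [2 9 3]
Step 4: sold=3 (running total=12) -> [2 8 3]
Step 5: sold=3 (running total=15) -> [2 7 3]
Step 6: sold=3 (running total=18) -> [2 6 3]
Step 7: sold=3 (running total=21) -> [2 5 3]
Step 8: sold=3 (running total=24) -> [2 4 3]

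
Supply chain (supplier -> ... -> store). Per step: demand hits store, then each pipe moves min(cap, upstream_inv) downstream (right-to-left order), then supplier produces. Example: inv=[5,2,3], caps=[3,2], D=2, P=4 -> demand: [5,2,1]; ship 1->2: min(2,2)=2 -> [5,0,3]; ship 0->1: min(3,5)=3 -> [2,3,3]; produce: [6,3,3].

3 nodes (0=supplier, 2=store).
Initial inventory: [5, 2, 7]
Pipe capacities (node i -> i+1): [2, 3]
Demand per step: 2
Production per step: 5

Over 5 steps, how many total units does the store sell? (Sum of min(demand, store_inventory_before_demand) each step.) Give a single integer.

Step 1: sold=2 (running total=2) -> [8 2 7]
Step 2: sold=2 (running total=4) -> [11 2 7]
Step 3: sold=2 (running total=6) -> [14 2 7]
Step 4: sold=2 (running total=8) -> [17 2 7]
Step 5: sold=2 (running total=10) -> [20 2 7]

Answer: 10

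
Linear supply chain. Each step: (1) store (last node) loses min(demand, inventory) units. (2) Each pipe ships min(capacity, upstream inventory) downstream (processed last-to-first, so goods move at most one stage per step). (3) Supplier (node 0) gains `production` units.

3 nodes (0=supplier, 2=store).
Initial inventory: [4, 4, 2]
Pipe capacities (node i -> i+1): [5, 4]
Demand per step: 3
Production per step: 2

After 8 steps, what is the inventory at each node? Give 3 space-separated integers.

Step 1: demand=3,sold=2 ship[1->2]=4 ship[0->1]=4 prod=2 -> inv=[2 4 4]
Step 2: demand=3,sold=3 ship[1->2]=4 ship[0->1]=2 prod=2 -> inv=[2 2 5]
Step 3: demand=3,sold=3 ship[1->2]=2 ship[0->1]=2 prod=2 -> inv=[2 2 4]
Step 4: demand=3,sold=3 ship[1->2]=2 ship[0->1]=2 prod=2 -> inv=[2 2 3]
Step 5: demand=3,sold=3 ship[1->2]=2 ship[0->1]=2 prod=2 -> inv=[2 2 2]
Step 6: demand=3,sold=2 ship[1->2]=2 ship[0->1]=2 prod=2 -> inv=[2 2 2]
Step 7: demand=3,sold=2 ship[1->2]=2 ship[0->1]=2 prod=2 -> inv=[2 2 2]
Step 8: demand=3,sold=2 ship[1->2]=2 ship[0->1]=2 prod=2 -> inv=[2 2 2]

2 2 2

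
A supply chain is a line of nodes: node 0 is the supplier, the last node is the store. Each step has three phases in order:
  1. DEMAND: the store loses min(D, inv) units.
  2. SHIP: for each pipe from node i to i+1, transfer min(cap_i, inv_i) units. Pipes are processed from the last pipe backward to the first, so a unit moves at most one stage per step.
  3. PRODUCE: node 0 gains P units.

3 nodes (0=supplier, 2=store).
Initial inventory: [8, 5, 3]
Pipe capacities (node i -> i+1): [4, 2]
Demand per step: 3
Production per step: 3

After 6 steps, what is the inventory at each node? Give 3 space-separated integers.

Step 1: demand=3,sold=3 ship[1->2]=2 ship[0->1]=4 prod=3 -> inv=[7 7 2]
Step 2: demand=3,sold=2 ship[1->2]=2 ship[0->1]=4 prod=3 -> inv=[6 9 2]
Step 3: demand=3,sold=2 ship[1->2]=2 ship[0->1]=4 prod=3 -> inv=[5 11 2]
Step 4: demand=3,sold=2 ship[1->2]=2 ship[0->1]=4 prod=3 -> inv=[4 13 2]
Step 5: demand=3,sold=2 ship[1->2]=2 ship[0->1]=4 prod=3 -> inv=[3 15 2]
Step 6: demand=3,sold=2 ship[1->2]=2 ship[0->1]=3 prod=3 -> inv=[3 16 2]

3 16 2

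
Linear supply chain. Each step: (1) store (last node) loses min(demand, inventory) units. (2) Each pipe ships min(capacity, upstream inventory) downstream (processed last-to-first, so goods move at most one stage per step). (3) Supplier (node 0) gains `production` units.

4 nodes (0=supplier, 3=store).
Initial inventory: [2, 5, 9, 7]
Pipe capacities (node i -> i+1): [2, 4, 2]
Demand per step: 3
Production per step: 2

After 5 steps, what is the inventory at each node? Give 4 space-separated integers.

Step 1: demand=3,sold=3 ship[2->3]=2 ship[1->2]=4 ship[0->1]=2 prod=2 -> inv=[2 3 11 6]
Step 2: demand=3,sold=3 ship[2->3]=2 ship[1->2]=3 ship[0->1]=2 prod=2 -> inv=[2 2 12 5]
Step 3: demand=3,sold=3 ship[2->3]=2 ship[1->2]=2 ship[0->1]=2 prod=2 -> inv=[2 2 12 4]
Step 4: demand=3,sold=3 ship[2->3]=2 ship[1->2]=2 ship[0->1]=2 prod=2 -> inv=[2 2 12 3]
Step 5: demand=3,sold=3 ship[2->3]=2 ship[1->2]=2 ship[0->1]=2 prod=2 -> inv=[2 2 12 2]

2 2 12 2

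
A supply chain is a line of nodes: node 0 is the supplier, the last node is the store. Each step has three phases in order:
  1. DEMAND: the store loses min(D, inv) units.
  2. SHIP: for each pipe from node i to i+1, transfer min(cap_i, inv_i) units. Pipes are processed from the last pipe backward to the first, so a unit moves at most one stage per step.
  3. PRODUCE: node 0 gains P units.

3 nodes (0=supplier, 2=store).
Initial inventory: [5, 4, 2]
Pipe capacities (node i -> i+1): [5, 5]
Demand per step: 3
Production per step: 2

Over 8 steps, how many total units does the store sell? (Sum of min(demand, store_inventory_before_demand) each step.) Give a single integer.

Step 1: sold=2 (running total=2) -> [2 5 4]
Step 2: sold=3 (running total=5) -> [2 2 6]
Step 3: sold=3 (running total=8) -> [2 2 5]
Step 4: sold=3 (running total=11) -> [2 2 4]
Step 5: sold=3 (running total=14) -> [2 2 3]
Step 6: sold=3 (running total=17) -> [2 2 2]
Step 7: sold=2 (running total=19) -> [2 2 2]
Step 8: sold=2 (running total=21) -> [2 2 2]

Answer: 21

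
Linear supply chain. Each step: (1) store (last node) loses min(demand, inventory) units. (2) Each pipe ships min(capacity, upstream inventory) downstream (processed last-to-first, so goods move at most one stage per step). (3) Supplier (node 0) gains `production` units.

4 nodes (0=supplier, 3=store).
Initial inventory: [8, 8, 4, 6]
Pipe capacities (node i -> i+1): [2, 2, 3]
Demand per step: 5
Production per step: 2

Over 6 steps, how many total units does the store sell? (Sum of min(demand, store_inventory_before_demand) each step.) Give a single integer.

Step 1: sold=5 (running total=5) -> [8 8 3 4]
Step 2: sold=4 (running total=9) -> [8 8 2 3]
Step 3: sold=3 (running total=12) -> [8 8 2 2]
Step 4: sold=2 (running total=14) -> [8 8 2 2]
Step 5: sold=2 (running total=16) -> [8 8 2 2]
Step 6: sold=2 (running total=18) -> [8 8 2 2]

Answer: 18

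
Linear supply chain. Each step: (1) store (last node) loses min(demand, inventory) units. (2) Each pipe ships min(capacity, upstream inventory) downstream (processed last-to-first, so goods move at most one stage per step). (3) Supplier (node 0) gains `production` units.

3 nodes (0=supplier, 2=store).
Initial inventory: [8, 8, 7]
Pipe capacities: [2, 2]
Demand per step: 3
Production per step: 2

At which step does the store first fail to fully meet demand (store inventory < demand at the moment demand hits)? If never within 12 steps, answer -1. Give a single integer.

Step 1: demand=3,sold=3 ship[1->2]=2 ship[0->1]=2 prod=2 -> [8 8 6]
Step 2: demand=3,sold=3 ship[1->2]=2 ship[0->1]=2 prod=2 -> [8 8 5]
Step 3: demand=3,sold=3 ship[1->2]=2 ship[0->1]=2 prod=2 -> [8 8 4]
Step 4: demand=3,sold=3 ship[1->2]=2 ship[0->1]=2 prod=2 -> [8 8 3]
Step 5: demand=3,sold=3 ship[1->2]=2 ship[0->1]=2 prod=2 -> [8 8 2]
Step 6: demand=3,sold=2 ship[1->2]=2 ship[0->1]=2 prod=2 -> [8 8 2]
Step 7: demand=3,sold=2 ship[1->2]=2 ship[0->1]=2 prod=2 -> [8 8 2]
Step 8: demand=3,sold=2 ship[1->2]=2 ship[0->1]=2 prod=2 -> [8 8 2]
Step 9: demand=3,sold=2 ship[1->2]=2 ship[0->1]=2 prod=2 -> [8 8 2]
Step 10: demand=3,sold=2 ship[1->2]=2 ship[0->1]=2 prod=2 -> [8 8 2]
Step 11: demand=3,sold=2 ship[1->2]=2 ship[0->1]=2 prod=2 -> [8 8 2]
Step 12: demand=3,sold=2 ship[1->2]=2 ship[0->1]=2 prod=2 -> [8 8 2]
First stockout at step 6

6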